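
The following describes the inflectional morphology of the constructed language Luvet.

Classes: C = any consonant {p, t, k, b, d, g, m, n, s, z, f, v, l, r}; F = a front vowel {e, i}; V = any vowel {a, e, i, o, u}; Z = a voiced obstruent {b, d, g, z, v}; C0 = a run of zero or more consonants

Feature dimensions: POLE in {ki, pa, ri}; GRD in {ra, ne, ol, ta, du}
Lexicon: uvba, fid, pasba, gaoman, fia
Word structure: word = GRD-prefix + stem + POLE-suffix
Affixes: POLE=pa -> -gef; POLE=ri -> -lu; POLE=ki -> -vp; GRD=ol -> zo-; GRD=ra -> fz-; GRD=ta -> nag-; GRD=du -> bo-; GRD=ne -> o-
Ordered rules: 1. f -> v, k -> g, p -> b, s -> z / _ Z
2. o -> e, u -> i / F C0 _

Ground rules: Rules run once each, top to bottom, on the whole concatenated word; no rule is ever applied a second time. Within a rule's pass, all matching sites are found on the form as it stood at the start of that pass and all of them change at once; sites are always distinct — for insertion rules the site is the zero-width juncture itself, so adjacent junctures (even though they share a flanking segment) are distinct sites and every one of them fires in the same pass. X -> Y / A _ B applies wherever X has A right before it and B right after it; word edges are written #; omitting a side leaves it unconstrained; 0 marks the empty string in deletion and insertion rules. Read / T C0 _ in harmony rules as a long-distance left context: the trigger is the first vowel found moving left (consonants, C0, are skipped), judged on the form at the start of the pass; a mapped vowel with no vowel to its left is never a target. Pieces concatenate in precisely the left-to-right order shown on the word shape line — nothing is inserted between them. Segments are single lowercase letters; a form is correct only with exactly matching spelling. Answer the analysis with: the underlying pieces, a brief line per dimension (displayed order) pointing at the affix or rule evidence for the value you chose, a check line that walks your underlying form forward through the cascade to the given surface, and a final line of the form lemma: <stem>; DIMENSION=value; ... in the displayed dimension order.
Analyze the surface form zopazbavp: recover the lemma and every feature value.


underlying: zo-pasba-vp
POLE=ki - signalled by the affix -vp
GRD=ol - signalled by the affix zo-
check: zopasbavp -> zopazbavp -> zopazbavp
lemma: pasba; POLE=ki; GRD=ol


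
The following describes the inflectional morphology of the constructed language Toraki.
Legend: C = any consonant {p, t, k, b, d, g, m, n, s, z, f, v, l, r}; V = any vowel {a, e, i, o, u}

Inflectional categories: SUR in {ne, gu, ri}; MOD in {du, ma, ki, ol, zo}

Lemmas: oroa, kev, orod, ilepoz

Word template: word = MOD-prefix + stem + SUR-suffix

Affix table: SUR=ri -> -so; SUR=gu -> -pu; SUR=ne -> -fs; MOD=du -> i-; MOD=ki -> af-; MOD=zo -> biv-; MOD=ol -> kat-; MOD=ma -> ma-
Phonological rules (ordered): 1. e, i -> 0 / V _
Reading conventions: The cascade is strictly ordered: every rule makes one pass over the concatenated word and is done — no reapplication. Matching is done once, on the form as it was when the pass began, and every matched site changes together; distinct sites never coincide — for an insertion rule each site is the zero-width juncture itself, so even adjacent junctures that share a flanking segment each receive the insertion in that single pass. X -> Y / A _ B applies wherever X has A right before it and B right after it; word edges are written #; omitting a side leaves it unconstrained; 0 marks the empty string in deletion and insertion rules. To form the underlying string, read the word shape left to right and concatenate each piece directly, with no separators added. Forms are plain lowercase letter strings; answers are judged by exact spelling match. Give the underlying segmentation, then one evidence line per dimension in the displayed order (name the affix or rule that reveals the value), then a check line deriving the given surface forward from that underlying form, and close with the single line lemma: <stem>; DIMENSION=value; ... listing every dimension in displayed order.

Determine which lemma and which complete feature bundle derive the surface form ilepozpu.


underlying: i-ilepoz-pu
SUR=gu - signalled by the affix -pu
MOD=du - signalled by the affix i-
check: iilepozpu -> ilepozpu
lemma: ilepoz; SUR=gu; MOD=du


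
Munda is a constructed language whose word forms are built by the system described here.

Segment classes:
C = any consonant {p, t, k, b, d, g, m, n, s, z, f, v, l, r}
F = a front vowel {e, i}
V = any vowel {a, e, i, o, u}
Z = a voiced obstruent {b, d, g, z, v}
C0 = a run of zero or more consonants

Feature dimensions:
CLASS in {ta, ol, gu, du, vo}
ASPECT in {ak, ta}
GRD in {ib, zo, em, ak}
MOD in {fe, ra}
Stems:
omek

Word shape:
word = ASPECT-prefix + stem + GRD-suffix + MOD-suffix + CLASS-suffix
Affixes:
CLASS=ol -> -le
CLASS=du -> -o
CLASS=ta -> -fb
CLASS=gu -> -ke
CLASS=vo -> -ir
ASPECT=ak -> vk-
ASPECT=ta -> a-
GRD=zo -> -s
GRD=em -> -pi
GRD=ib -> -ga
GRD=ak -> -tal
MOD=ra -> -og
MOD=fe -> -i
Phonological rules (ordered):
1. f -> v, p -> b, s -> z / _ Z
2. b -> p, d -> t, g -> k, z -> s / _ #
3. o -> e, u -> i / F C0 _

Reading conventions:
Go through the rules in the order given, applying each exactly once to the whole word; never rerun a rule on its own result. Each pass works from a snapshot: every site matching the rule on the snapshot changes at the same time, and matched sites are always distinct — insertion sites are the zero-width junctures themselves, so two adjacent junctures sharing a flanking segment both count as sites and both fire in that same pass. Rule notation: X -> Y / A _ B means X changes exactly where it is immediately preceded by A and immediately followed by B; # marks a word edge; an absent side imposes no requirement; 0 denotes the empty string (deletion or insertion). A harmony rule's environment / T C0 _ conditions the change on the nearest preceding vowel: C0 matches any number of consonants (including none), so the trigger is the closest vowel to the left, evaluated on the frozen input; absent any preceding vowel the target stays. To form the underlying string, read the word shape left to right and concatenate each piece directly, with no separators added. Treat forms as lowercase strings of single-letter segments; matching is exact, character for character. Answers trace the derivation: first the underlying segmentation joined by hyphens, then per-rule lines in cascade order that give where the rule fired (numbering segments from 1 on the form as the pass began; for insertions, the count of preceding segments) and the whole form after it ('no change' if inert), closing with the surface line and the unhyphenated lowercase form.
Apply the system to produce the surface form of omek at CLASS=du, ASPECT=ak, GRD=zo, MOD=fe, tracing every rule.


underlying: vk-omek-s-i-o
1. f -> v, p -> b, s -> z / _ Z: no change
2. b -> p, d -> t, g -> k, z -> s / _ #: no change
3. o -> e, u -> i / F C0 _: fires at position(s) 9: vkomeksie
surface: vkomeksie


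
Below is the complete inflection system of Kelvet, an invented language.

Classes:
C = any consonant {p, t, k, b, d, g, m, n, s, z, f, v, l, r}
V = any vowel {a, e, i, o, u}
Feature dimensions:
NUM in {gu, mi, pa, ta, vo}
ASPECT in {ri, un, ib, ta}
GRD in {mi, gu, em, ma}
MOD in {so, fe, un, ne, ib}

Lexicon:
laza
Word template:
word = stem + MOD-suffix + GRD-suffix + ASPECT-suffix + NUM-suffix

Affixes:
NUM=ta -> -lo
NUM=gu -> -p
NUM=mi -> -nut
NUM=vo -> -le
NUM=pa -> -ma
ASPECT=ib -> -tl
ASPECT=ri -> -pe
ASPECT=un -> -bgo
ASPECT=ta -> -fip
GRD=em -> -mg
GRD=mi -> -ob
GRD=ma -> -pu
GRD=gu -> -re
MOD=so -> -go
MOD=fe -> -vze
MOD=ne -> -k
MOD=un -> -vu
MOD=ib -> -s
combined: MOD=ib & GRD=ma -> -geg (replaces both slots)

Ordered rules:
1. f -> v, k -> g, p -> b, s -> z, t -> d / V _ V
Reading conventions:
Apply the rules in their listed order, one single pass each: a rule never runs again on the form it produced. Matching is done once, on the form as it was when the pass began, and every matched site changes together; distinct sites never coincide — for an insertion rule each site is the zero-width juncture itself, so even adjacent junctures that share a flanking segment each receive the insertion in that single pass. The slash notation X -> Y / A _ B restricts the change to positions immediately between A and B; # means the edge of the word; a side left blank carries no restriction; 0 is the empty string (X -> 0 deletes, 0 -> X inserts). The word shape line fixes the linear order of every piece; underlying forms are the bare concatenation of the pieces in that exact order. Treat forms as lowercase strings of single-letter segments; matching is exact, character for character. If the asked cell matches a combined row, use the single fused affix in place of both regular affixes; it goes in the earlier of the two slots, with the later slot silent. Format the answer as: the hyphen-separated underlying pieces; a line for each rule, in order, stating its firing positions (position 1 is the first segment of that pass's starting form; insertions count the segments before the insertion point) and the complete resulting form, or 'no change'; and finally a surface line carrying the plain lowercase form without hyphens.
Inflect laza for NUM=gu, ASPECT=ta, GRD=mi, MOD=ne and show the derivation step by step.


underlying: laza-k-ob-fip-p
1. f -> v, k -> g, p -> b, s -> z, t -> d / V _ V: fires at position(s) 5: lazagobfipp
surface: lazagobfipp


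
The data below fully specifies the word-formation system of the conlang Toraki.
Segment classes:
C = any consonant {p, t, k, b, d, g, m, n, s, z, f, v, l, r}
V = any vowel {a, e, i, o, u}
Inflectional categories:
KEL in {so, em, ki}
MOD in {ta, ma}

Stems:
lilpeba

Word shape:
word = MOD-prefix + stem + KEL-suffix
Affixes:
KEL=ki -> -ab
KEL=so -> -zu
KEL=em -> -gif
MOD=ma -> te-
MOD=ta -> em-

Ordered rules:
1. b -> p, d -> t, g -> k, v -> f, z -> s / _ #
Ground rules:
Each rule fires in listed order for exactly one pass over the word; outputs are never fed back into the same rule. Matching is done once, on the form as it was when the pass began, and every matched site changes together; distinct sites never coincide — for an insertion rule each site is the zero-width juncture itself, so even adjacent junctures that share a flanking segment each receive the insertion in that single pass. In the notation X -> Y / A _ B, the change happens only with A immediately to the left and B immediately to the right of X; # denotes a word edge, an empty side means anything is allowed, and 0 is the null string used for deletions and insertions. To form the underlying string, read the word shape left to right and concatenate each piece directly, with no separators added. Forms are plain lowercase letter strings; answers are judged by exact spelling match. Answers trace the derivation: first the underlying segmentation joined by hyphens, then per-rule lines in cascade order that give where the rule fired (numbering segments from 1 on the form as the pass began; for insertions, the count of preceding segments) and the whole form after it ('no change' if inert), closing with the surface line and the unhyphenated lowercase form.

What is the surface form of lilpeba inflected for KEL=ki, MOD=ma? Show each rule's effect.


underlying: te-lilpeba-ab
1. b -> p, d -> t, g -> k, v -> f, z -> s / _ #: fires at position(s) 11: telilpebaap
surface: telilpebaap


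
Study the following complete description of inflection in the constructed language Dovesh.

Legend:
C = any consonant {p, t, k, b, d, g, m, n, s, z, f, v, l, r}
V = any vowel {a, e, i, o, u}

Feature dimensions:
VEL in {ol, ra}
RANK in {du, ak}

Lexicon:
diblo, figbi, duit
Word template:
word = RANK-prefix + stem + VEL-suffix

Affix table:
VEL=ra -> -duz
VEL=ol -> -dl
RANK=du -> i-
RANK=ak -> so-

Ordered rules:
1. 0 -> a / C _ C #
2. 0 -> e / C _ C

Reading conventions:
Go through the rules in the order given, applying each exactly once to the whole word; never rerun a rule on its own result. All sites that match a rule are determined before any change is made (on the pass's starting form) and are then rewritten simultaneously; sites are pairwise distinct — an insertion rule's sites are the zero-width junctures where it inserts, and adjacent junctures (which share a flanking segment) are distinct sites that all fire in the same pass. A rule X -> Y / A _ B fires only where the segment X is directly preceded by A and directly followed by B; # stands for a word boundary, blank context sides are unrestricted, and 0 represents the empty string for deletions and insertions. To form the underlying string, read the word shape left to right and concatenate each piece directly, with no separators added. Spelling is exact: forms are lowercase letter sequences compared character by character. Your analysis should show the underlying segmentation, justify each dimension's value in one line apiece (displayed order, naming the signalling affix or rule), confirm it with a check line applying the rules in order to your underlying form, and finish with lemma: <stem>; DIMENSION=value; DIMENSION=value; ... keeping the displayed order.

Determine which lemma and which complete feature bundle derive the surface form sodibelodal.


underlying: so-diblo-dl
VEL=ol - signalled by the affix -dl
RANK=ak - signalled by the affix so-
check: sodiblodl -> sodiblodal -> sodibelodal
lemma: diblo; VEL=ol; RANK=ak


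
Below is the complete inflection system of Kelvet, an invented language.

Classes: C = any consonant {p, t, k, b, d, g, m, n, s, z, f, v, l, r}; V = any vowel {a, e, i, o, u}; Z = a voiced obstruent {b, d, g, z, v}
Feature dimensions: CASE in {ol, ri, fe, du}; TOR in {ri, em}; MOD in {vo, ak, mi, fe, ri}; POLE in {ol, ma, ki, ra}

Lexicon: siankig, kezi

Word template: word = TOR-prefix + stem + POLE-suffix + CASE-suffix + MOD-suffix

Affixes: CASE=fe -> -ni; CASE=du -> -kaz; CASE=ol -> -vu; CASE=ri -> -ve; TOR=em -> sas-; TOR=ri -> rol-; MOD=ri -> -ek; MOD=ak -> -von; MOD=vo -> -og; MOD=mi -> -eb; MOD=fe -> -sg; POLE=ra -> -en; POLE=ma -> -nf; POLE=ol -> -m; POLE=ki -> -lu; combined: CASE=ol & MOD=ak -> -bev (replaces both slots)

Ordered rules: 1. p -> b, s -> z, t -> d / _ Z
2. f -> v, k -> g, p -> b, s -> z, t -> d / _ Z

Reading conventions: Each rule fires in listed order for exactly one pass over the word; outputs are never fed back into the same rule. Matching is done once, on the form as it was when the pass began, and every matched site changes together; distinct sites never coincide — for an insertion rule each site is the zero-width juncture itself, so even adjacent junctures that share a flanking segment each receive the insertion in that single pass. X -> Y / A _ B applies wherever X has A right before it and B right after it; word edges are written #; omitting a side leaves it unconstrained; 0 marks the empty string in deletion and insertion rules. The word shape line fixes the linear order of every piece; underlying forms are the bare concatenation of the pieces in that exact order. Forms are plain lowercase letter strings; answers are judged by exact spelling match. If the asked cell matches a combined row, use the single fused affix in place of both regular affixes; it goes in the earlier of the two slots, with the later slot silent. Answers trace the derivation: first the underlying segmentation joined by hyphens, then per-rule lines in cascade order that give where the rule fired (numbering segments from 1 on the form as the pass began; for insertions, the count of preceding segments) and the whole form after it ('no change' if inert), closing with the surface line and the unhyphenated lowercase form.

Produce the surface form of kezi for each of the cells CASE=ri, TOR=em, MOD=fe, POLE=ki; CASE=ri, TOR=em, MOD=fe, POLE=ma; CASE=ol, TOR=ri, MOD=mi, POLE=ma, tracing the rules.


cell CASE=ri, TOR=em, MOD=fe, POLE=ki:
underlying: sas-kezi-lu-ve-sg
1. p -> b, s -> z, t -> d / _ Z: fires at position(s) 12: saskeziluvezg
2. f -> v, k -> g, p -> b, s -> z, t -> d / _ Z: no change
surface: saskeziluvezg

cell CASE=ri, TOR=em, MOD=fe, POLE=ma:
underlying: sas-kezi-nf-ve-sg
1. p -> b, s -> z, t -> d / _ Z: fires at position(s) 12: saskezinfvezg
2. f -> v, k -> g, p -> b, s -> z, t -> d / _ Z: fires at position(s) 9: saskezinvvezg
surface: saskezinvvezg

cell CASE=ol, TOR=ri, MOD=mi, POLE=ma:
underlying: rol-kezi-nf-vu-eb
1. p -> b, s -> z, t -> d / _ Z: no change
2. f -> v, k -> g, p -> b, s -> z, t -> d / _ Z: fires at position(s) 9: rolkezinvvueb
surface: rolkezinvvueb


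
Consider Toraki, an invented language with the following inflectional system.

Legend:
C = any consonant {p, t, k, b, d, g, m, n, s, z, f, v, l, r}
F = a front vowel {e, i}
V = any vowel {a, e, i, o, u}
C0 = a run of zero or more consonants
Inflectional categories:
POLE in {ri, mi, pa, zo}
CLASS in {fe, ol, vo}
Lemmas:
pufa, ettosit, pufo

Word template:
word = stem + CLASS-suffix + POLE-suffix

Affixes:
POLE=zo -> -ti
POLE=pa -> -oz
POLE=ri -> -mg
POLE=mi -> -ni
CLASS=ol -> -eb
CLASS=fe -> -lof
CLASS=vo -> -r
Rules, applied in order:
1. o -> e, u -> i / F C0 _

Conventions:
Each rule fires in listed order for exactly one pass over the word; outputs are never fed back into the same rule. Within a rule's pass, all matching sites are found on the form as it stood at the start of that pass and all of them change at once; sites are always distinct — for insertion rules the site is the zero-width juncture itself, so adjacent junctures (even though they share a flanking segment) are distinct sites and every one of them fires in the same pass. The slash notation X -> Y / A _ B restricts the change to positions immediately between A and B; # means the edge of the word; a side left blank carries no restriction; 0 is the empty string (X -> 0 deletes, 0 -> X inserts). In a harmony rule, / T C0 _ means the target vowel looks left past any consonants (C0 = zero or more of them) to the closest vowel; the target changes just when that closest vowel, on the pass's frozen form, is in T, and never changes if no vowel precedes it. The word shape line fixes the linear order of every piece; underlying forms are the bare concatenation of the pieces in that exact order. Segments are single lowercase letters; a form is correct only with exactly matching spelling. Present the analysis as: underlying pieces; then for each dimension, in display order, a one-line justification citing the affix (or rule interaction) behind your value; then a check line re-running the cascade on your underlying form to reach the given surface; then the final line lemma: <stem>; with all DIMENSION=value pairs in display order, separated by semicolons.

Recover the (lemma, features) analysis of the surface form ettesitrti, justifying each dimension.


underlying: ettosit-r-ti
POLE=zo - signalled by the affix -ti
CLASS=vo - signalled by the affix -r
check: ettositrti -> ettesitrti
lemma: ettosit; POLE=zo; CLASS=vo


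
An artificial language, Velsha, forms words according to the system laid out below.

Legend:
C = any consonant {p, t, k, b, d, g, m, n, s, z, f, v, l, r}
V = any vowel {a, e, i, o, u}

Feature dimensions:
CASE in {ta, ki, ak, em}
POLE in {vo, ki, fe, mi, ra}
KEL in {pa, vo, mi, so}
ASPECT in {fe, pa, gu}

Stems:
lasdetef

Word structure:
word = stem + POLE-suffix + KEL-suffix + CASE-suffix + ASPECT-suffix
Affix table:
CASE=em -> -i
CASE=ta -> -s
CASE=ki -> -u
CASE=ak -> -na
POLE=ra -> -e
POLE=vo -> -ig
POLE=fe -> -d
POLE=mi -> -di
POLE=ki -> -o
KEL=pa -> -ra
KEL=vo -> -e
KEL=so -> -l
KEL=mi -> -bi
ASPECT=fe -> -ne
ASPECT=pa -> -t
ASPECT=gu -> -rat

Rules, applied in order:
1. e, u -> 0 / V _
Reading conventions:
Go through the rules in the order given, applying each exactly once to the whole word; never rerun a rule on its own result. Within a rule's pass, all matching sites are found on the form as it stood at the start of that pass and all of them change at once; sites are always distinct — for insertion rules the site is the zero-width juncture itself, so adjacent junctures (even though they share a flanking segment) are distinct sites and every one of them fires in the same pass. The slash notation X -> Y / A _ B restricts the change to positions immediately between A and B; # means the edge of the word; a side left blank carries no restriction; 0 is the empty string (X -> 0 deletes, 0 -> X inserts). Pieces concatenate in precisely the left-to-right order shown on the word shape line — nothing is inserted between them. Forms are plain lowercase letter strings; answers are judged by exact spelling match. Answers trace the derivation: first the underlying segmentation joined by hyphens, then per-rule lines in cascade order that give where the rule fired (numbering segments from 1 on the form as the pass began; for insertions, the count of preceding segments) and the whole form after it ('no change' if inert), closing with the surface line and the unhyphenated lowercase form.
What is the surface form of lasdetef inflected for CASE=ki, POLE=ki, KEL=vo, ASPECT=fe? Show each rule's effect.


underlying: lasdetef-o-e-u-ne
1. e, u -> 0 / V _: fires at position(s) 10, 11: lasdetefone
surface: lasdetefone


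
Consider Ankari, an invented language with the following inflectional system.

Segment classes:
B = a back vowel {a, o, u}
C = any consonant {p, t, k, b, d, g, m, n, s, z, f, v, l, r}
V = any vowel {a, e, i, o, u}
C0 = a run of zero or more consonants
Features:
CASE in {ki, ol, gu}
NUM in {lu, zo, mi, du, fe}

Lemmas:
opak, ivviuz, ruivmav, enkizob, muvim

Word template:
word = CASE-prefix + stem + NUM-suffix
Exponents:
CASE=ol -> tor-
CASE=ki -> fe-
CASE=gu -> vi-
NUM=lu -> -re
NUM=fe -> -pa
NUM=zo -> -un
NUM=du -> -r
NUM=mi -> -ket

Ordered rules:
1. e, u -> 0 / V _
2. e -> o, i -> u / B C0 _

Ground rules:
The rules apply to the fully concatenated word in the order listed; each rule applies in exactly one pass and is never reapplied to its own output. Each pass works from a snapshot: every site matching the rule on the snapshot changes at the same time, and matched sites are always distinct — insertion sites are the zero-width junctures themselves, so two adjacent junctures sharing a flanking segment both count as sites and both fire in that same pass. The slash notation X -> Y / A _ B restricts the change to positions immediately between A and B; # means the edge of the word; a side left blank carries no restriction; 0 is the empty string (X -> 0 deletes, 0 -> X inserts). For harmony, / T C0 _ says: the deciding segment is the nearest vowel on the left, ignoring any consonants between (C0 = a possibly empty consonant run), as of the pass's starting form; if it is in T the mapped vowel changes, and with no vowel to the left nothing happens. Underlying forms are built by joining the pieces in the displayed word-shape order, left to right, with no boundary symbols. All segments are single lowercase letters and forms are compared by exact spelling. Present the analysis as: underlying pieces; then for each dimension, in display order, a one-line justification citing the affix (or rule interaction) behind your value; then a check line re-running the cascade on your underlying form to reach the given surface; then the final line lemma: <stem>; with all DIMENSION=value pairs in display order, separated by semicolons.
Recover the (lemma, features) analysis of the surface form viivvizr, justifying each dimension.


underlying: vi-ivviuz-r
CASE=gu - signalled by the affix vi-
NUM=du - signalled by the affix -r
check: viivviuzr -> viivvizr -> viivvizr
lemma: ivviuz; CASE=gu; NUM=du


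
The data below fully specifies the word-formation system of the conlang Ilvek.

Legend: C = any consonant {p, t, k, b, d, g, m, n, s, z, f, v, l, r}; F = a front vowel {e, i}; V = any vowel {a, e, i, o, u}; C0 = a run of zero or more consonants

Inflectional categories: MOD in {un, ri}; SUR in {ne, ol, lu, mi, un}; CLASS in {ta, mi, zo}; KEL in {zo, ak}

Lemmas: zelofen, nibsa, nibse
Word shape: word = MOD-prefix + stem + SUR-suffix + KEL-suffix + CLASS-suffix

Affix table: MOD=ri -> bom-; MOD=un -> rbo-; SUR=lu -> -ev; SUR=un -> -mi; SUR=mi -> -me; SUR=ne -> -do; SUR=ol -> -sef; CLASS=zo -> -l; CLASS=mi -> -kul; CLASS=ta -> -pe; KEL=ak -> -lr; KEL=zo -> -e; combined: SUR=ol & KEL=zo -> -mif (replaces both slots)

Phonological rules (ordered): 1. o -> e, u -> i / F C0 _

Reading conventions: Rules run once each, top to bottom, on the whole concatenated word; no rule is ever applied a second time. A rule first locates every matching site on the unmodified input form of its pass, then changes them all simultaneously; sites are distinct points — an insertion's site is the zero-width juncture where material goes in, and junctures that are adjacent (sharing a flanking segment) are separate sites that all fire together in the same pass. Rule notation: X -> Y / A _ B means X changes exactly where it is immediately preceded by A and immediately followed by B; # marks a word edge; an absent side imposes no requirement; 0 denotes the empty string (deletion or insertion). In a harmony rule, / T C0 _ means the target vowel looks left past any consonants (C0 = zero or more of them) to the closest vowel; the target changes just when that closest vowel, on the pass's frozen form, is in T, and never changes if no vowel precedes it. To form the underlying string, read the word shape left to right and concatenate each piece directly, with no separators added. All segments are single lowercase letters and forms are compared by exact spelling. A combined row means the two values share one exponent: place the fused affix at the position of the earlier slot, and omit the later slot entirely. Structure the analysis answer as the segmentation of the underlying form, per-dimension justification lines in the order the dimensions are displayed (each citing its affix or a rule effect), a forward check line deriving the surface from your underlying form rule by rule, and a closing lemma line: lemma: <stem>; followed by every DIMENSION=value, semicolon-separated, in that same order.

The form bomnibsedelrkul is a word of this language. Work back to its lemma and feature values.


underlying: bom-nibse-do-lr-kul
MOD=ri - signalled by the affix bom-
SUR=ne - signalled by the affix -do
CLASS=mi - signalled by the affix -kul
KEL=ak - signalled by the affix -lr
check: bomnibsedolrkul -> bomnibsedelrkul
lemma: nibse; MOD=ri; SUR=ne; CLASS=mi; KEL=ak


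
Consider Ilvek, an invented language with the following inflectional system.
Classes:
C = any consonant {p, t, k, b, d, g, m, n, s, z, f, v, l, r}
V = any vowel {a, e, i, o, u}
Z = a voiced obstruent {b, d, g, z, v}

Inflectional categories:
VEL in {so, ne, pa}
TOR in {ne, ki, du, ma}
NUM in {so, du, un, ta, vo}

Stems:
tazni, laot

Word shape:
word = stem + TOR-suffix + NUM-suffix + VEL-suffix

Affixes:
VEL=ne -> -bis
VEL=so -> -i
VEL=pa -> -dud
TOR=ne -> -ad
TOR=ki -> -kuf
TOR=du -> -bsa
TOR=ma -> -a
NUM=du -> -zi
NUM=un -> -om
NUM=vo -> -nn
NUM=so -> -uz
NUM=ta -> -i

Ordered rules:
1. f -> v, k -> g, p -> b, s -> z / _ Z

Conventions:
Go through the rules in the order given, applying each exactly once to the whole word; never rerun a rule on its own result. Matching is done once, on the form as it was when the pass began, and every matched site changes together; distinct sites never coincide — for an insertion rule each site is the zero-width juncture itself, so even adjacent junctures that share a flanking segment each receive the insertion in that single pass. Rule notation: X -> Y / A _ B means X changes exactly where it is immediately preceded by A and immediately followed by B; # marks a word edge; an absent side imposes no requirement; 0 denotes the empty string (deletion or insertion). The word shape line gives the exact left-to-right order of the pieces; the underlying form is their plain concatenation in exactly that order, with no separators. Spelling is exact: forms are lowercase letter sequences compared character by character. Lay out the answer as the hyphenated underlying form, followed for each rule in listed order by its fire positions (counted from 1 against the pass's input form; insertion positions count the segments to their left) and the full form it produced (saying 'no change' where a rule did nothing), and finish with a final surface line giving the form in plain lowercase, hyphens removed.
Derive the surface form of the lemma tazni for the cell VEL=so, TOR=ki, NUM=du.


underlying: tazni-kuf-zi-i
1. f -> v, k -> g, p -> b, s -> z / _ Z: fires at position(s) 8: taznikuvzii
surface: taznikuvzii


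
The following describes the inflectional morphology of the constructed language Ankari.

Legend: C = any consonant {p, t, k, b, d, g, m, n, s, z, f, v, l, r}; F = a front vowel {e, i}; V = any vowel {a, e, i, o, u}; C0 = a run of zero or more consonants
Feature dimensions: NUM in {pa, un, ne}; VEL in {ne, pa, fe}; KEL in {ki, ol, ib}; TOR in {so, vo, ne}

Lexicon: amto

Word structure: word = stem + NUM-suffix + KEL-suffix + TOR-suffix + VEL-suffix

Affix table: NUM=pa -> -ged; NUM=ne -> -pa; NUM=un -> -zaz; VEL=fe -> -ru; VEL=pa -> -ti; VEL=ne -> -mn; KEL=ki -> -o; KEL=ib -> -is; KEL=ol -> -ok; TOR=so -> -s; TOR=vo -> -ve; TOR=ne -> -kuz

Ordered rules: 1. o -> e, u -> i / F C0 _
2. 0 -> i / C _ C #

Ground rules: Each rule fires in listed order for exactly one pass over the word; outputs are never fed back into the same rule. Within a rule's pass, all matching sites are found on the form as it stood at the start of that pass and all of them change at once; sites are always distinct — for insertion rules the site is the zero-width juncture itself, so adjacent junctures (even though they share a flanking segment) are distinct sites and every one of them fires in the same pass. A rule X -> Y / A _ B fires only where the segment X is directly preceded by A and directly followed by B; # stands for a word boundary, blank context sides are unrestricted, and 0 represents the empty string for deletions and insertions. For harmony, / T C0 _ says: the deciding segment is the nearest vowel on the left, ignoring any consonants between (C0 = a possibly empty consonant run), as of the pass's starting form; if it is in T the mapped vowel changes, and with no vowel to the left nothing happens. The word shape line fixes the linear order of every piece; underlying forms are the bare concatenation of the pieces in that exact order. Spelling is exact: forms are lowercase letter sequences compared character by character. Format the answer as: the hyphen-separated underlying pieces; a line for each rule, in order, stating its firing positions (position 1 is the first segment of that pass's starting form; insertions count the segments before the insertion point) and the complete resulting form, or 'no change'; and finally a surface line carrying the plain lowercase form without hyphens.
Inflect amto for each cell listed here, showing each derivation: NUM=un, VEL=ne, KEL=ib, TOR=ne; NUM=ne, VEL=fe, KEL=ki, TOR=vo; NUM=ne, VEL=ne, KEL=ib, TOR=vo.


cell NUM=un, VEL=ne, KEL=ib, TOR=ne:
underlying: amto-zaz-is-kuz-mn
1. o -> e, u -> i / F C0 _: fires at position(s) 11: amtozaziskizmn
2. 0 -> i / C _ C #: inserts after position(s) 13: amtozaziskizmin
surface: amtozaziskizmin

cell NUM=ne, VEL=fe, KEL=ki, TOR=vo:
underlying: amto-pa-o-ve-ru
1. o -> e, u -> i / F C0 _: fires at position(s) 11: amtopaoveri
2. 0 -> i / C _ C #: no change
surface: amtopaoveri

cell NUM=ne, VEL=ne, KEL=ib, TOR=vo:
underlying: amto-pa-is-ve-mn
1. o -> e, u -> i / F C0 _: no change
2. 0 -> i / C _ C #: inserts after position(s) 11: amtopaisvemin
surface: amtopaisvemin


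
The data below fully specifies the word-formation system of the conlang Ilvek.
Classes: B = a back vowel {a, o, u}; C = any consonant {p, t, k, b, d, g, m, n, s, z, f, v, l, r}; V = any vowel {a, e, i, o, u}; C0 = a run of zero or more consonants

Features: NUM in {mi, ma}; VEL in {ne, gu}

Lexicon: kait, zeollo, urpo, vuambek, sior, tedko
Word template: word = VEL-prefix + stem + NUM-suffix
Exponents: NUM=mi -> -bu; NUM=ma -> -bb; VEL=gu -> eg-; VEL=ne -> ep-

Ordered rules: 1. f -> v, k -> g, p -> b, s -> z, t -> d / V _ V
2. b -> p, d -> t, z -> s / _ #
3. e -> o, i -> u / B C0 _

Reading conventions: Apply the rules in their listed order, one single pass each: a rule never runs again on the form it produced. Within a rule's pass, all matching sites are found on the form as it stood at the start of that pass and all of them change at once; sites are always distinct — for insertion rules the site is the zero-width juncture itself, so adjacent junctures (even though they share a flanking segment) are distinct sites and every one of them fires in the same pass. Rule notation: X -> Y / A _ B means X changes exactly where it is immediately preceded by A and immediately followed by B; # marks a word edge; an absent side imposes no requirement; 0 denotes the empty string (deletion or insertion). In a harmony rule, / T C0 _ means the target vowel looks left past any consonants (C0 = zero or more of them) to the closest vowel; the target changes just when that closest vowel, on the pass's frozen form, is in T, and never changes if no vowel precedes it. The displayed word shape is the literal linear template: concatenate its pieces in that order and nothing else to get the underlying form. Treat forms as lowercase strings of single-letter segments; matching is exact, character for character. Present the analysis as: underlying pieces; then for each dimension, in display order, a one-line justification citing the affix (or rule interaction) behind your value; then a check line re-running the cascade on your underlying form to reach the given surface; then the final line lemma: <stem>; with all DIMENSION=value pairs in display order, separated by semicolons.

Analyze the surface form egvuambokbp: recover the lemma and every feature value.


underlying: eg-vuambek-bb
NUM=ma - signalled by the affix -bb
VEL=gu - signalled by the affix eg-
check: egvuambekbb -> egvuambekbb -> egvuambekbp -> egvuambokbp
lemma: vuambek; NUM=ma; VEL=gu


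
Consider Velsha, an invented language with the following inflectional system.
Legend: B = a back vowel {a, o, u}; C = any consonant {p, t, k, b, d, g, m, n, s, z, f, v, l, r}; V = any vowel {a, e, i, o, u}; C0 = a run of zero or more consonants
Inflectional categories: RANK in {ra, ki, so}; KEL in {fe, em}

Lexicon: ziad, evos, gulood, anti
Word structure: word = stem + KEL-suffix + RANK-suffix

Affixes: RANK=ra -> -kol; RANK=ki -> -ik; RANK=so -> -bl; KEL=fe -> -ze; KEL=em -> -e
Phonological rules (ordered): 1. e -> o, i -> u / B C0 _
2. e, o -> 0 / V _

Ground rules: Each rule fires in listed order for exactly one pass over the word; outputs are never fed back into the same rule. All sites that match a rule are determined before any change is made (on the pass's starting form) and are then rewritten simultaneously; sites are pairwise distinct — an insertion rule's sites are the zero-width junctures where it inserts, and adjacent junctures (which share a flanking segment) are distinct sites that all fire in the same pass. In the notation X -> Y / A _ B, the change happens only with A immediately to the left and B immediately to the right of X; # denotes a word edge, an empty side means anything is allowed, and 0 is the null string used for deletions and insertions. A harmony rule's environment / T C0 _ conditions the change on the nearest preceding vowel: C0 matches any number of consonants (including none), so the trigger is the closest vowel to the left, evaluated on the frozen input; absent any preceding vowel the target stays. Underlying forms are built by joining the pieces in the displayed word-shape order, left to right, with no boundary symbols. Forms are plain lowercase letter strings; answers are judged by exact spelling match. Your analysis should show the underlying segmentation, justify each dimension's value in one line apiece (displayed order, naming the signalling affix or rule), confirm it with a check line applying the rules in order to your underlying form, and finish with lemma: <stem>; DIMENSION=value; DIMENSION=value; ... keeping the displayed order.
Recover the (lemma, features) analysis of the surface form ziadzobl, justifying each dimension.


underlying: ziad-ze-bl
RANK=so - signalled by the affix -bl
KEL=fe - signalled by the affix -ze
check: ziadzebl -> ziadzobl -> ziadzobl
lemma: ziad; RANK=so; KEL=fe


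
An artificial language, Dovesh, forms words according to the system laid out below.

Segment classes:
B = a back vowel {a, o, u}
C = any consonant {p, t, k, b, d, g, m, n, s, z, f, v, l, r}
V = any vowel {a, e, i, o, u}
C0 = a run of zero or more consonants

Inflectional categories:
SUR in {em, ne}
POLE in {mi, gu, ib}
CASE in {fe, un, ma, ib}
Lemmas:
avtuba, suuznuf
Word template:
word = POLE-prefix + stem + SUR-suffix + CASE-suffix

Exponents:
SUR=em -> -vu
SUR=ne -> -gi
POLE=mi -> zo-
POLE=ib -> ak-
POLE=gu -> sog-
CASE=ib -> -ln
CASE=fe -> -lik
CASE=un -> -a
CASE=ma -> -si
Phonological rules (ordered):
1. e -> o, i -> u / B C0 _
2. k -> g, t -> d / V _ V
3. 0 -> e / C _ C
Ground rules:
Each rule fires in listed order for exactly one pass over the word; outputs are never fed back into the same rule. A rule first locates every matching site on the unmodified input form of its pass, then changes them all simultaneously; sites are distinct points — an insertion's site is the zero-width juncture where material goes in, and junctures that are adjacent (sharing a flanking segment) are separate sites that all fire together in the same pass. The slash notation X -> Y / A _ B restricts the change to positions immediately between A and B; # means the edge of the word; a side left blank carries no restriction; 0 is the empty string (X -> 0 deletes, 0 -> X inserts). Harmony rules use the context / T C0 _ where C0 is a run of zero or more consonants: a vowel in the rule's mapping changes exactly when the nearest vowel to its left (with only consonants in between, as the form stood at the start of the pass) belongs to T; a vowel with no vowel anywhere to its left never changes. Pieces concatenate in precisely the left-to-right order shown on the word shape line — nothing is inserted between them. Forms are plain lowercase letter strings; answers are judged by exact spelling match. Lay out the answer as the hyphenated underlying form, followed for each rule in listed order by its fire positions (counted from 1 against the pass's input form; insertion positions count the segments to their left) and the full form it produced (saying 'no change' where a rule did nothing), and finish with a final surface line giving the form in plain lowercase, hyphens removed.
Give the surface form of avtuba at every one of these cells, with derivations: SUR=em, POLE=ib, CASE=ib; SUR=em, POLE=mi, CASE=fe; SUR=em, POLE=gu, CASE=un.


cell SUR=em, POLE=ib, CASE=ib:
underlying: ak-avtuba-vu-ln
1. e -> o, i -> u / B C0 _: no change
2. k -> g, t -> d / V _ V: fires at position(s) 2: agavtubavuln
3. 0 -> e / C _ C: inserts after position(s) 4, 11: agavetubavulen
surface: agavetubavulen

cell SUR=em, POLE=mi, CASE=fe:
underlying: zo-avtuba-vu-lik
1. e -> o, i -> u / B C0 _: fires at position(s) 12: zoavtubavuluk
2. k -> g, t -> d / V _ V: no change
3. 0 -> e / C _ C: inserts after position(s) 4: zoavetubavuluk
surface: zoavetubavuluk

cell SUR=em, POLE=gu, CASE=un:
underlying: sog-avtuba-vu-a
1. e -> o, i -> u / B C0 _: no change
2. k -> g, t -> d / V _ V: no change
3. 0 -> e / C _ C: inserts after position(s) 5: sogavetubavua
surface: sogavetubavua


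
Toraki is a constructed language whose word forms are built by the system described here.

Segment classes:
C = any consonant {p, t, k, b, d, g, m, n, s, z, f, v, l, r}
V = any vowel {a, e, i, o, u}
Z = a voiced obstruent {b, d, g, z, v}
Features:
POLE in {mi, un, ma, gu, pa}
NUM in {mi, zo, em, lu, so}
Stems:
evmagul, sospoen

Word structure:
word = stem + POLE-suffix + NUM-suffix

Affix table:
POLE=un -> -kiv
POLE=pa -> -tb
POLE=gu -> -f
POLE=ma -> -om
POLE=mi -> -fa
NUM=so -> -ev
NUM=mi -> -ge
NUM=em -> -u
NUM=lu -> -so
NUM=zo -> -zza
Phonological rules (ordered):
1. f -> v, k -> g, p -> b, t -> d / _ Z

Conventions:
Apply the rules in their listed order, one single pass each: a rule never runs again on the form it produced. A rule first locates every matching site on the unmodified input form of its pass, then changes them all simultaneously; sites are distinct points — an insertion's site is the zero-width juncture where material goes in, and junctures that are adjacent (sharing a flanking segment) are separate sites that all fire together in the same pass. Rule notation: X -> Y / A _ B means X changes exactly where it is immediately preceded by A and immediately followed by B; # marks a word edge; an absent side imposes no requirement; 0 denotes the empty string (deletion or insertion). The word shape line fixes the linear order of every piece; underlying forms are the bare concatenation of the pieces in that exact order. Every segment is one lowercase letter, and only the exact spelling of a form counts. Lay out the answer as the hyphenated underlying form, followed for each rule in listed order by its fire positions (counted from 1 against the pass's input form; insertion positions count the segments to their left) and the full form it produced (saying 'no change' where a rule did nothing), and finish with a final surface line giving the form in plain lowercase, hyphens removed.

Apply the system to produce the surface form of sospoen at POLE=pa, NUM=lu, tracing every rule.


underlying: sospoen-tb-so
1. f -> v, k -> g, p -> b, t -> d / _ Z: fires at position(s) 8: sospoendbso
surface: sospoendbso
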